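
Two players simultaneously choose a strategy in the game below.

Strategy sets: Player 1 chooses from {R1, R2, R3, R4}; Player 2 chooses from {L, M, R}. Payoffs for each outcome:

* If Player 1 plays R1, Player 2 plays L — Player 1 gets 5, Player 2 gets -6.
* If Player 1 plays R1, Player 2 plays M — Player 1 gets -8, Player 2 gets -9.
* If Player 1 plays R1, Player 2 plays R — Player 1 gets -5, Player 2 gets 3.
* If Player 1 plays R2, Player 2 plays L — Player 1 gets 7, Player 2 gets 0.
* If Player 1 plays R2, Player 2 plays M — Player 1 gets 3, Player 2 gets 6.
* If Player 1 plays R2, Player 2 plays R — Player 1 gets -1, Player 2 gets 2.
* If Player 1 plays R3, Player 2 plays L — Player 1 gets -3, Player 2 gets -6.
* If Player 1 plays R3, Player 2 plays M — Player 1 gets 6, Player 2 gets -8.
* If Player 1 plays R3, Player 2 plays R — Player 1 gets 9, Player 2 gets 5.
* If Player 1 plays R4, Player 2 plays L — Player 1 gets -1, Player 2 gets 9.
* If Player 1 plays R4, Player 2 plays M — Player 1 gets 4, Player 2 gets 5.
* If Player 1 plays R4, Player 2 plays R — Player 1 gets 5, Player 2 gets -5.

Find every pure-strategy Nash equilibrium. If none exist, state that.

(R3, R)

Player 1 against L: payoffs 5, 7, -3, -1 → best response R2.
Player 1 against M: payoffs -8, 3, 6, 4 → best response R3.
Player 1 against R: payoffs -5, -1, 9, 5 → best response R3.
Player 2 against R1: payoffs -6, -9, 3 → best response R.
Player 2 against R2: payoffs 0, 6, 2 → best response M.
Player 2 against R3: payoffs -6, -8, 5 → best response R.
Player 2 against R4: payoffs 9, 5, -5 → best response L.
Mutual best responses: (R3, R).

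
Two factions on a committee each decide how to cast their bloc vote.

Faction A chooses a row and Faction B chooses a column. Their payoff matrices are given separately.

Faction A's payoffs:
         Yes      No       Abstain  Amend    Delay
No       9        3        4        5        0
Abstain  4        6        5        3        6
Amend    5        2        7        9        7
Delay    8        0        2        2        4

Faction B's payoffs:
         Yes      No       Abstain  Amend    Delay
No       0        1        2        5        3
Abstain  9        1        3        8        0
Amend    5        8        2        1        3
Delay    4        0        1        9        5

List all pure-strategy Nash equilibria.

(No, Yes): Faction B can switch to No (0 → 1). Not NE.
(No, No): Faction A can switch to Abstain (3 → 6). Not NE.
(No, Abstain): Faction A can switch to Abstain (4 → 5). Not NE.
(No, Amend): Faction A can switch to Amend (5 → 9). Not NE.
(No, Delay): Faction A can switch to Abstain (0 → 6). Not NE.
(Abstain, Yes): Faction A can switch to No (4 → 9). Not NE.
(The remaining 14 profiles each have a profitable deviation by the same check.)

This game has no pure Nash equilibrium.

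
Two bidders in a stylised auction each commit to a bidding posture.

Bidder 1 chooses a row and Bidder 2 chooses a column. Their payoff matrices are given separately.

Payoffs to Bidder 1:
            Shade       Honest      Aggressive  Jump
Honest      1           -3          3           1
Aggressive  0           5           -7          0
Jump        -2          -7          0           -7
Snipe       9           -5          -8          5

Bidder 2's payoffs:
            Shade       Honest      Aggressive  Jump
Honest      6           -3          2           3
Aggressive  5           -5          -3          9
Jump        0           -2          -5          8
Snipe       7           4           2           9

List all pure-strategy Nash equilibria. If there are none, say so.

Check each profile: it is a Nash equilibrium iff no player can strictly gain by switching unilaterally.
(Honest, Shade): Bidder 1 can switch to Snipe (1 → 9). Not NE.
(Honest, Honest): Bidder 1 can switch to Aggressive (-3 → 5). Not NE.
(Honest, Aggressive): Bidder 2 can switch to Shade (2 → 6). Not NE.
(Honest, Jump): Bidder 1 can switch to Snipe (1 → 5). Not NE.
(Aggressive, Shade): Bidder 1 can switch to Honest (0 → 1). Not NE.
(Aggressive, Honest): Bidder 2 can switch to Shade (-5 → 5). Not NE.
(Aggressive, Aggressive): Bidder 1 can switch to Honest (-7 → 3). Not NE.
(Aggressive, Jump): Bidder 1 can switch to Honest (0 → 1). Not NE.
(Snipe, Jump): Bidder 1 gets 5, best alternative 1; Bidder 2 gets 9, best alternative 7. No profitable deviation — NE.
(The remaining 7 profiles each have a profitable deviation by the same check.)

The unique pure-strategy Nash equilibrium is (Snipe, Jump).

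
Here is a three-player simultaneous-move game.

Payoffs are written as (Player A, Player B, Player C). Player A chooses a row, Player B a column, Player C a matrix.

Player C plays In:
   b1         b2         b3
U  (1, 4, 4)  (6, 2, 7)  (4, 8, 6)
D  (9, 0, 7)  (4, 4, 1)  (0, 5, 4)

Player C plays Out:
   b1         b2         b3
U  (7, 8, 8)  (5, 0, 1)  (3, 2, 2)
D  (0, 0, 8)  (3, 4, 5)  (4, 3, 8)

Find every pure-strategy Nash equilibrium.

The pure Nash equilibria are (U, b1, Out), (U, b3, In).

For each player, find the best response to each opponent profile; mutual best responses are the pure NE.
Player A against (b1, In): payoffs 1, 9 → best response D.
Player A against (b1, Out): payoffs 7, 0 → best response U.
Player A against (b2, In): payoffs 6, 4 → best response U.
Player A against (b2, Out): payoffs 5, 3 → best response U.
Player A against (b3, In): payoffs 4, 0 → best response U.
Player A against (b3, Out): payoffs 3, 4 → best response D.
Player B against (U, In): payoffs 4, 2, 8 → best response b3.
Player B against (U, Out): payoffs 8, 0, 2 → best response b1.
Player B against (D, In): payoffs 0, 4, 5 → best response b3.
Player B against (D, Out): payoffs 0, 4, 3 → best response b2.
Player C against (U, b1): payoffs 4, 8 → best response Out.
Player C against (U, b2): payoffs 7, 1 → best response In.
Player C against (U, b3): payoffs 6, 2 → best response In.
Player C against (D, b1): payoffs 7, 8 → best response Out.
Player C against (D, b2): payoffs 1, 5 → best response Out.
Player C against (D, b3): payoffs 4, 8 → best response Out.
Mutual best responses: (U, b1, Out); (U, b3, In).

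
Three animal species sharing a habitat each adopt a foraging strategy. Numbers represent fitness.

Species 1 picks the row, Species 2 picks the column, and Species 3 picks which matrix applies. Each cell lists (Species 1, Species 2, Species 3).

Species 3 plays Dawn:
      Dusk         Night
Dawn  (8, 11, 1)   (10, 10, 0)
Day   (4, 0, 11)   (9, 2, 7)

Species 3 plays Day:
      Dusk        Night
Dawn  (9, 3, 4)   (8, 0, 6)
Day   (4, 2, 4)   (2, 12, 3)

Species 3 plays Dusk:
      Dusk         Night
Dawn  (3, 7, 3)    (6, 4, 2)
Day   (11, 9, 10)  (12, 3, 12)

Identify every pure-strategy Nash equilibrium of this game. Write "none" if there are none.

The unique pure-strategy Nash equilibrium is (Dawn, Dusk, Day).

Species 1 against (Dusk, Dawn): payoffs 8, 4 → best response Dawn.
Species 1 against (Dusk, Day): payoffs 9, 4 → best response Dawn.
Species 1 against (Dusk, Dusk): payoffs 3, 11 → best response Day.
Species 1 against (Night, Dawn): payoffs 10, 9 → best response Dawn.
Species 1 against (Night, Day): payoffs 8, 2 → best response Dawn.
Species 1 against (Night, Dusk): payoffs 6, 12 → best response Day.
Species 2 against (Dawn, Dawn): payoffs 11, 10 → best response Dusk.
Species 2 against (Dawn, Day): payoffs 3, 0 → best response Dusk.
Species 2 against (Dawn, Dusk): payoffs 7, 4 → best response Dusk.
Species 2 against (Day, Dawn): payoffs 0, 2 → best response Night.
Species 2 against (Day, Day): payoffs 2, 12 → best response Night.
Species 2 against (Day, Dusk): payoffs 9, 3 → best response Dusk.
Species 3 against (Dawn, Dusk): payoffs 1, 4, 3 → best response Day.
Species 3 against (Dawn, Night): payoffs 0, 6, 2 → best response Day.
Species 3 against (Day, Dusk): payoffs 11, 4, 10 → best response Dawn.
Species 3 against (Day, Night): payoffs 7, 3, 12 → best response Dusk.
Mutual best responses: (Dawn, Dusk, Day).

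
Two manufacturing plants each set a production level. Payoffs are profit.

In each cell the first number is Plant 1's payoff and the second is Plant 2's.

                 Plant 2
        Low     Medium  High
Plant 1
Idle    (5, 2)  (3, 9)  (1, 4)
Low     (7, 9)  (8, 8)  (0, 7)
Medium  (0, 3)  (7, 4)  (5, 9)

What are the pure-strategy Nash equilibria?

The pure Nash equilibria are (Low, Low); (Medium, High).

Plant 1 against Low: payoffs 5, 7, 0 → best response Low.
Plant 1 against Medium: payoffs 3, 8, 7 → best response Low.
Plant 1 against High: payoffs 1, 0, 5 → best response Medium.
Plant 2 against Idle: payoffs 2, 9, 4 → best response Medium.
Plant 2 against Low: payoffs 9, 8, 7 → best response Low.
Plant 2 against Medium: payoffs 3, 4, 9 → best response High.
Mutual best responses: (Low, Low); (Medium, High).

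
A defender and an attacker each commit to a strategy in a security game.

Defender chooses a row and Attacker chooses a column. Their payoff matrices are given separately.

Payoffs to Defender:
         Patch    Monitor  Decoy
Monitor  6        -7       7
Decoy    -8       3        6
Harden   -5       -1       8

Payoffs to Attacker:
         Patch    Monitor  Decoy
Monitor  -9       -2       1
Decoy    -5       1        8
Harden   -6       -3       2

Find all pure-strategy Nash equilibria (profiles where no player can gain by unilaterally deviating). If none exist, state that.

(Harden, Decoy)

Defender against Patch: payoffs 6, -8, -5 → best response Monitor.
Defender against Monitor: payoffs -7, 3, -1 → best response Decoy.
Defender against Decoy: payoffs 7, 6, 8 → best response Harden.
Attacker against Monitor: payoffs -9, -2, 1 → best response Decoy.
Attacker against Decoy: payoffs -5, 1, 8 → best response Decoy.
Attacker against Harden: payoffs -6, -3, 2 → best response Decoy.
Mutual best responses: (Harden, Decoy).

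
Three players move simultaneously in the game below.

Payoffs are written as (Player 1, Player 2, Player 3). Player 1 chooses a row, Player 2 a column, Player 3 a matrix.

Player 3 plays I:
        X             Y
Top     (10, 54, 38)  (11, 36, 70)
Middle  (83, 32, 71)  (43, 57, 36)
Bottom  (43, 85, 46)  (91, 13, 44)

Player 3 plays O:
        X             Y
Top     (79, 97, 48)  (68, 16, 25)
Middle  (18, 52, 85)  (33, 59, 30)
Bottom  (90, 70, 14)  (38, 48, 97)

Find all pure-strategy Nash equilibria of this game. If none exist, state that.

Player 1 against (X, I): payoffs 10, 83, 43 → best response Middle.
Player 1 against (X, O): payoffs 79, 18, 90 → best response Bottom.
Player 1 against (Y, I): payoffs 11, 43, 91 → best response Bottom.
Player 1 against (Y, O): payoffs 68, 33, 38 → best response Top.
Player 2 against (Top, I): payoffs 54, 36 → best response X.
Player 2 against (Top, O): payoffs 97, 16 → best response X.
Player 2 against (Middle, I): payoffs 32, 57 → best response Y.
Player 2 against (Middle, O): payoffs 52, 59 → best response Y.
Player 2 against (Bottom, I): payoffs 85, 13 → best response X.
Player 2 against (Bottom, O): payoffs 70, 48 → best response X.
Player 3 against (Top, X): payoffs 38, 48 → best response O.
Player 3 against (Top, Y): payoffs 70, 25 → best response I.
Player 3 against (Middle, X): payoffs 71, 85 → best response O.
Player 3 against (Middle, Y): payoffs 36, 30 → best response I.
Player 3 against (Bottom, X): payoffs 46, 14 → best response I.
Player 3 against (Bottom, Y): payoffs 44, 97 → best response O.
No profile is a mutual best response for all players.

none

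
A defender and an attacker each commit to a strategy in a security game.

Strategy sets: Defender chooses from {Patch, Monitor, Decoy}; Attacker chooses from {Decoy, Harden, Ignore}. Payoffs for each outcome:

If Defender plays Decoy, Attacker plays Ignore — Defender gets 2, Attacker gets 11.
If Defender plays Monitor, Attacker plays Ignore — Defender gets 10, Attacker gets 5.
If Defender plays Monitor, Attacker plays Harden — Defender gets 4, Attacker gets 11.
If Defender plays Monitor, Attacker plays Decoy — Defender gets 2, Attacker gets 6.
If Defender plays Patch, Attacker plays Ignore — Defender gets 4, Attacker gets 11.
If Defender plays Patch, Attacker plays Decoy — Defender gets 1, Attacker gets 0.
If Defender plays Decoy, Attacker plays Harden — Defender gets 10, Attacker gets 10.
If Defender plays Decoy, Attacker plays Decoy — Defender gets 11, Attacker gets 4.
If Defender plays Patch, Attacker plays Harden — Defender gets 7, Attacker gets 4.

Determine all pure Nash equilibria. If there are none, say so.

Mark each player's best response to every combination of opponents' strategies; a profile where every player is best-responding is a pure Nash equilibrium.
Defender against Decoy: payoffs 1, 2, 11 → best response Decoy.
Defender against Harden: payoffs 7, 4, 10 → best response Decoy.
Defender against Ignore: payoffs 4, 10, 2 → best response Monitor.
Attacker against Patch: payoffs 0, 4, 11 → best response Ignore.
Attacker against Monitor: payoffs 6, 11, 5 → best response Harden.
Attacker against Decoy: payoffs 4, 10, 11 → best response Ignore.
No profile is a mutual best response for all players.

No pure-strategy Nash equilibrium.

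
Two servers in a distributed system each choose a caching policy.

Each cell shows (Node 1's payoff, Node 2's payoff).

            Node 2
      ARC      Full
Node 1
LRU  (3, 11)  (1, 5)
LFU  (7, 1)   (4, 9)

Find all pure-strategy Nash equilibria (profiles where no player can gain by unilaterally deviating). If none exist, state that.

Pure NE: (LFU, Full)

Mark each player's best response to every combination of opponents' strategies; a profile where every player is best-responding is a pure Nash equilibrium.
Node 1 against ARC: payoffs 3, 7 → best response LFU.
Node 1 against Full: payoffs 1, 4 → best response LFU.
Node 2 against LRU: payoffs 11, 5 → best response ARC.
Node 2 against LFU: payoffs 1, 9 → best response Full.
Mutual best responses: (LFU, Full).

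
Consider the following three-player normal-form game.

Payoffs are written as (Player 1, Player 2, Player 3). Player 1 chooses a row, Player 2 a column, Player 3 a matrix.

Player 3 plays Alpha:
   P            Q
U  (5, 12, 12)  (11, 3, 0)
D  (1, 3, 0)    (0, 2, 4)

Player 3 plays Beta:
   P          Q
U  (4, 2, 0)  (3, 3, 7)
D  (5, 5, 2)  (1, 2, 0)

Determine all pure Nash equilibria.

For each strategy profile, look for a profitable unilateral deviation.
(U, P, Alpha): Player 1 gets 5, best alternative 1; Player 2 gets 12, best alternative 3; Player 3 gets 12, best alternative 0. No profitable deviation — NE.
(U, P, Beta): Player 1 can switch to D (4 → 5). Not NE.
(U, Q, Alpha): Player 2 can switch to P (3 → 12). Not NE.
(U, Q, Beta): Player 1 gets 3, best alternative 1; Player 2 gets 3, best alternative 2; Player 3 gets 7, best alternative 0. No profitable deviation — NE.
(D, P, Alpha): Player 1 can switch to U (1 → 5). Not NE.
(D, P, Beta): Player 1 gets 5, best alternative 4; Player 2 gets 5, best alternative 2; Player 3 gets 2, best alternative 0. No profitable deviation — NE.
(D, Q, Alpha): Player 1 can switch to U (0 → 11). Not NE.
(D, Q, Beta): Player 1 can switch to U (1 → 3). Not NE.

Pure-strategy Nash equilibria: (U, P, Alpha); (U, Q, Beta); (D, P, Beta)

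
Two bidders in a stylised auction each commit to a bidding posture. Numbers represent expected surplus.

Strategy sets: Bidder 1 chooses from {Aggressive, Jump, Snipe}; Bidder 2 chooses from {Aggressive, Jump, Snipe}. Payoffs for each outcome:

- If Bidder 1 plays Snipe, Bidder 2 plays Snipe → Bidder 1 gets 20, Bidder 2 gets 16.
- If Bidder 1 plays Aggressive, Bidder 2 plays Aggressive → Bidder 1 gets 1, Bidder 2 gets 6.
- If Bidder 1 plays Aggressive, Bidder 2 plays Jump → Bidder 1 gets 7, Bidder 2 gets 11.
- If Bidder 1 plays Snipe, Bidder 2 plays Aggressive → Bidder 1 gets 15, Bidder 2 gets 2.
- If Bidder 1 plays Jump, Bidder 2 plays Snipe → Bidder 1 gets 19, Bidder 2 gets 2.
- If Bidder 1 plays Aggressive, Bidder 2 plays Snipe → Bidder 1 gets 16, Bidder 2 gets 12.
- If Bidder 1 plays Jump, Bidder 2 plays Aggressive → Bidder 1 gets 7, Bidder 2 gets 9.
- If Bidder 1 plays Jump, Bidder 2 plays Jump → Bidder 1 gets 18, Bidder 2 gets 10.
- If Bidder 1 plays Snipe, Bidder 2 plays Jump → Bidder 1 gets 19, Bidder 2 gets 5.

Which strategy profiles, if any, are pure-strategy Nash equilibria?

Pure NE: (Snipe, Snipe)

Bidder 1 against Aggressive: payoffs 1, 7, 15 → best response Snipe.
Bidder 1 against Jump: payoffs 7, 18, 19 → best response Snipe.
Bidder 1 against Snipe: payoffs 16, 19, 20 → best response Snipe.
Bidder 2 against Aggressive: payoffs 6, 11, 12 → best response Snipe.
Bidder 2 against Jump: payoffs 9, 10, 2 → best response Jump.
Bidder 2 against Snipe: payoffs 2, 5, 16 → best response Snipe.
Mutual best responses: (Snipe, Snipe).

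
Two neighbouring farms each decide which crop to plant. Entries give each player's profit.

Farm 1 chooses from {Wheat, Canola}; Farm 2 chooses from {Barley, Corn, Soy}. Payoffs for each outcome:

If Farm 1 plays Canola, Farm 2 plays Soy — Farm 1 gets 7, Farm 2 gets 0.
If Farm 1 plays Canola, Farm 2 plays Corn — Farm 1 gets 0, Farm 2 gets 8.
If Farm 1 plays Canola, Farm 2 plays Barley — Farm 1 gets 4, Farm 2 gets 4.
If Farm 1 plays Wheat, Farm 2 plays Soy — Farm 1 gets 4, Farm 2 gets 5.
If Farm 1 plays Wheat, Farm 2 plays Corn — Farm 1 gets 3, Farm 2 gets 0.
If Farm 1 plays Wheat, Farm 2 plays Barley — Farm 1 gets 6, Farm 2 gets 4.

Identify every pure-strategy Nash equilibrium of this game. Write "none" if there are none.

For each strategy profile, look for a profitable unilateral deviation.
(Wheat, Barley): Farm 2 can switch to Soy (4 → 5). Not NE.
(Wheat, Corn): Farm 2 can switch to Barley (0 → 4). Not NE.
(Wheat, Soy): Farm 1 can switch to Canola (4 → 7). Not NE.
(Canola, Barley): Farm 1 can switch to Wheat (4 → 6). Not NE.
(Canola, Corn): Farm 1 can switch to Wheat (0 → 3). Not NE.
(Canola, Soy): Farm 2 can switch to Barley (0 → 4). Not NE.

No pure-strategy Nash equilibrium.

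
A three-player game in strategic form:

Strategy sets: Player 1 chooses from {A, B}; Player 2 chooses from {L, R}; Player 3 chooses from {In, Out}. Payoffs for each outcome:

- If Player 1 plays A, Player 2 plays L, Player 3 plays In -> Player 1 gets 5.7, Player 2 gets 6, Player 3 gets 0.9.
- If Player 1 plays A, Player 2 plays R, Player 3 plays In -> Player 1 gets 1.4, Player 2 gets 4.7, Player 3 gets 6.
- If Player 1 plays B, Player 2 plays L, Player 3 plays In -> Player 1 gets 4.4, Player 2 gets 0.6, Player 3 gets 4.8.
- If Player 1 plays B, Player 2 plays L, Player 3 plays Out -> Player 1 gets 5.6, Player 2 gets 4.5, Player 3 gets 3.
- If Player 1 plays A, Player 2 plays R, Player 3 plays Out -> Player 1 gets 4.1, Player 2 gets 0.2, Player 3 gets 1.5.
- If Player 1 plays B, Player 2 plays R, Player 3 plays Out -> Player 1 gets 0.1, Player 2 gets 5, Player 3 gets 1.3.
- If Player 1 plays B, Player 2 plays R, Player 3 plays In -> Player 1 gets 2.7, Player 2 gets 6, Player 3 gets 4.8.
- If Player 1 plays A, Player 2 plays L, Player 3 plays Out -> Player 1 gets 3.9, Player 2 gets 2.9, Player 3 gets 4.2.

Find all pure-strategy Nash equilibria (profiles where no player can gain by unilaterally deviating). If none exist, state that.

The unique pure-strategy Nash equilibrium is (B, R, In).

(A, L, In): Player 3 can switch to Out (0.9 → 4.2). Not NE.
(A, L, Out): Player 1 can switch to B (3.9 → 5.6). Not NE.
(A, R, In): Player 1 can switch to B (1.4 → 2.7). Not NE.
(A, R, Out): Player 2 can switch to L (0.2 → 2.9). Not NE.
(B, L, In): Player 1 can switch to A (4.4 → 5.7). Not NE.
(B, L, Out): Player 2 can switch to R (4.5 → 5). Not NE.
(B, R, In): Player 1 gets 2.7, best alternative 1.4; Player 2 gets 6, best alternative 0.6; Player 3 gets 4.8, best alternative 1.3. No profitable deviation — NE.
(B, R, Out): Player 1 can switch to A (0.1 → 4.1). Not NE.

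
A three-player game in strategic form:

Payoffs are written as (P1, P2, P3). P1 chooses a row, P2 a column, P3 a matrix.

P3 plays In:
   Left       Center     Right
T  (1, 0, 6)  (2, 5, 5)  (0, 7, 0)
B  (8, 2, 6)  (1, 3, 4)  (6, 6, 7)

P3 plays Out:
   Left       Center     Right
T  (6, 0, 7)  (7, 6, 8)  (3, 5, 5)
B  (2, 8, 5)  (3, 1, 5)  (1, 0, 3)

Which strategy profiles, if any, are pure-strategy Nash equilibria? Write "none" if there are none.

P1 against (Left, In): payoffs 1, 8 → best response B.
P1 against (Left, Out): payoffs 6, 2 → best response T.
P1 against (Center, In): payoffs 2, 1 → best response T.
P1 against (Center, Out): payoffs 7, 3 → best response T.
P1 against (Right, In): payoffs 0, 6 → best response B.
P1 against (Right, Out): payoffs 3, 1 → best response T.
P2 against (T, In): payoffs 0, 5, 7 → best response Right.
P2 against (T, Out): payoffs 0, 6, 5 → best response Center.
P2 against (B, In): payoffs 2, 3, 6 → best response Right.
P2 against (B, Out): payoffs 8, 1, 0 → best response Left.
P3 against (T, Left): payoffs 6, 7 → best response Out.
P3 against (T, Center): payoffs 5, 8 → best response Out.
P3 against (T, Right): payoffs 0, 5 → best response Out.
P3 against (B, Left): payoffs 6, 5 → best response In.
P3 against (B, Center): payoffs 4, 5 → best response Out.
P3 against (B, Right): payoffs 7, 3 → best response In.
Mutual best responses: (T, Center, Out); (B, Right, In).

The pure Nash equilibria are (T, Center, Out) and (B, Right, In).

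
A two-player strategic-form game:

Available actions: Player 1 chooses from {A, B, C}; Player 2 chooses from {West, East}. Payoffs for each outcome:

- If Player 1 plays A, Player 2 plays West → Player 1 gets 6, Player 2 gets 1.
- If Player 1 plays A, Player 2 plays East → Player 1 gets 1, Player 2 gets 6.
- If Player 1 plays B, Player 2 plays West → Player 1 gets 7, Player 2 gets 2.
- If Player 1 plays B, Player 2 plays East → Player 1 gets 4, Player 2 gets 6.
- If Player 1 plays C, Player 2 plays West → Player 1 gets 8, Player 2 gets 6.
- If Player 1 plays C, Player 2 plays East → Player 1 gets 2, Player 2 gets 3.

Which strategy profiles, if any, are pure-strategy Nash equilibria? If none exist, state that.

Player 1 against West: payoffs 6, 7, 8 → best response C.
Player 1 against East: payoffs 1, 4, 2 → best response B.
Player 2 against A: payoffs 1, 6 → best response East.
Player 2 against B: payoffs 2, 6 → best response East.
Player 2 against C: payoffs 6, 3 → best response West.
Mutual best responses: (B, East); (C, West).

The pure Nash equilibria are (B, East); (C, West).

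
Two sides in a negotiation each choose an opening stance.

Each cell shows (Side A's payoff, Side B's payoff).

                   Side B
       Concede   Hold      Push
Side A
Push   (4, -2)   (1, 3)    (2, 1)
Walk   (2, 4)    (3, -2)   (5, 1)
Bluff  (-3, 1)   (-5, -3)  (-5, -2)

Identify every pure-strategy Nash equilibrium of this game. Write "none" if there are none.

For each player, find the best response to each opponent profile; mutual best responses are the pure NE.
Side A against Concede: payoffs 4, 2, -3 → best response Push.
Side A against Hold: payoffs 1, 3, -5 → best response Walk.
Side A against Push: payoffs 2, 5, -5 → best response Walk.
Side B against Push: payoffs -2, 3, 1 → best response Hold.
Side B against Walk: payoffs 4, -2, 1 → best response Concede.
Side B against Bluff: payoffs 1, -3, -2 → best response Concede.
No profile is a mutual best response for all players.

There is no pure-strategy Nash equilibrium.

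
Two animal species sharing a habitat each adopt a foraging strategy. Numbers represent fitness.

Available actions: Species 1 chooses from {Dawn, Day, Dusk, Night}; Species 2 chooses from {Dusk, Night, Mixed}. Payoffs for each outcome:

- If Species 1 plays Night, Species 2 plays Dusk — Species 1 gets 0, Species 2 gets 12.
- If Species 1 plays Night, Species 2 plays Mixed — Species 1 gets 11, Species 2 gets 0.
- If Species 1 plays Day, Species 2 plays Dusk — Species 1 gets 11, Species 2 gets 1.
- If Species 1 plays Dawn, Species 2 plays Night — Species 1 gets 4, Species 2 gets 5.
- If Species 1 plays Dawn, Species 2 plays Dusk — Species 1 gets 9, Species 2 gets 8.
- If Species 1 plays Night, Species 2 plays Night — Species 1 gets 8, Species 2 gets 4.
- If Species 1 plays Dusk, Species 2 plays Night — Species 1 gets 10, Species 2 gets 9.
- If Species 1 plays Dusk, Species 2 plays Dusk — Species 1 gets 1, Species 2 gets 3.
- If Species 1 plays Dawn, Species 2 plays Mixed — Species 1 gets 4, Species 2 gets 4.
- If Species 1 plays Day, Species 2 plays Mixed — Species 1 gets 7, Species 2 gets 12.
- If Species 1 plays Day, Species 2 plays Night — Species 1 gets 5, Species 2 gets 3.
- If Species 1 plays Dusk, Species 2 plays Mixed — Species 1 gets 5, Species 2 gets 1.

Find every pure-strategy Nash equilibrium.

(Dusk, Night)

(Dawn, Dusk): Species 1 can switch to Day (9 → 11). Not NE.
(Dawn, Night): Species 1 can switch to Day (4 → 5). Not NE.
(Dawn, Mixed): Species 1 can switch to Day (4 → 7). Not NE.
(Day, Dusk): Species 2 can switch to Night (1 → 3). Not NE.
(Day, Night): Species 1 can switch to Dusk (5 → 10). Not NE.
(Day, Mixed): Species 1 can switch to Night (7 → 11). Not NE.
(Dusk, Night): Species 1 gets 10, best alternative 8; Species 2 gets 9, best alternative 3. No profitable deviation — NE.
(The remaining 5 profiles each have a profitable deviation by the same check.)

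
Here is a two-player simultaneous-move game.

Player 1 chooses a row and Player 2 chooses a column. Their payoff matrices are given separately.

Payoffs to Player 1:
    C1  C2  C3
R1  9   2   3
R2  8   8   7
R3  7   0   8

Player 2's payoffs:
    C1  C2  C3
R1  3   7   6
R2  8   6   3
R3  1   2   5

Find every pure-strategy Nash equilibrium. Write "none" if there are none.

The unique pure-strategy Nash equilibrium is (R3, C3).

Mark each player's best response to every combination of opponents' strategies; a profile where every player is best-responding is a pure Nash equilibrium.
Player 1 against C1: payoffs 9, 8, 7 → best response R1.
Player 1 against C2: payoffs 2, 8, 0 → best response R2.
Player 1 against C3: payoffs 3, 7, 8 → best response R3.
Player 2 against R1: payoffs 3, 7, 6 → best response C2.
Player 2 against R2: payoffs 8, 6, 3 → best response C1.
Player 2 against R3: payoffs 1, 2, 5 → best response C3.
Mutual best responses: (R3, C3).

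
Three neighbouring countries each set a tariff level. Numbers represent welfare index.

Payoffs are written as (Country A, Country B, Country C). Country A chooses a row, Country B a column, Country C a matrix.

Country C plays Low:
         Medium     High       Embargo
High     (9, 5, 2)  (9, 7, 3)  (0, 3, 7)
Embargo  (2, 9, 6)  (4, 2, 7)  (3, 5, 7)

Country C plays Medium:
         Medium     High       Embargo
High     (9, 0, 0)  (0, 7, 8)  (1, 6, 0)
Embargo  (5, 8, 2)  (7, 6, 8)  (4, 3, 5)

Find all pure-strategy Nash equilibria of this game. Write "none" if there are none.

none

Check each profile: it is a Nash equilibrium iff no player can strictly gain by switching unilaterally.
(High, Medium, Low): Country B can switch to High (5 → 7). Not NE.
(High, Medium, Medium): Country B can switch to High (0 → 7). Not NE.
(High, High, Low): Country C can switch to Medium (3 → 8). Not NE.
(High, High, Medium): Country A can switch to Embargo (0 → 7). Not NE.
(High, Embargo, Low): Country A can switch to Embargo (0 → 3). Not NE.
(High, Embargo, Medium): Country A can switch to Embargo (1 → 4). Not NE.
(Embargo, Medium, Low): Country A can switch to High (2 → 9). Not NE.
(Embargo, Medium, Medium): Country A can switch to High (5 → 9). Not NE.
(Embargo, High, Low): Country A can switch to High (4 → 9). Not NE.
(Embargo, High, Medium): Country B can switch to Medium (6 → 8). Not NE.
(The remaining 2 profiles each have a profitable deviation by the same check.)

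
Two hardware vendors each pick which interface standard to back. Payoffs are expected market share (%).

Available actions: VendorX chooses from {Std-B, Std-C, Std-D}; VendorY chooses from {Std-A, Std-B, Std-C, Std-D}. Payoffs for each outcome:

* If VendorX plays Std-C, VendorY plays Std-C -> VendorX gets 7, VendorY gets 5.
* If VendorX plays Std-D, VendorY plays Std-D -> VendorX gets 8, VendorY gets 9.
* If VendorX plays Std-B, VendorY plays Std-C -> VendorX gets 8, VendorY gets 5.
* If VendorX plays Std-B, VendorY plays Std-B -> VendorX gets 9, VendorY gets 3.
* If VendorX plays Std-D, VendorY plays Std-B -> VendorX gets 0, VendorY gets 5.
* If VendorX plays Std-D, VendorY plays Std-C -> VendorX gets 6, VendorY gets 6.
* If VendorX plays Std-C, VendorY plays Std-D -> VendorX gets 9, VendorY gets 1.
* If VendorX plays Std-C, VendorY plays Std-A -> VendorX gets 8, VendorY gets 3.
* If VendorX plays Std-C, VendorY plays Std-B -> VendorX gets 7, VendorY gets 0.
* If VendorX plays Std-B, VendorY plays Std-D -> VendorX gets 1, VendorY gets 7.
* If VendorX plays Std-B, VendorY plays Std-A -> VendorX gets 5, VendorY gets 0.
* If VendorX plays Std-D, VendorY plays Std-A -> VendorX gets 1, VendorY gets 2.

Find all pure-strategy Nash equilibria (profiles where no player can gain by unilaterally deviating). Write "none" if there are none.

No pure-strategy Nash equilibrium.

VendorX against Std-A: payoffs 5, 8, 1 → best response Std-C.
VendorX against Std-B: payoffs 9, 7, 0 → best response Std-B.
VendorX against Std-C: payoffs 8, 7, 6 → best response Std-B.
VendorX against Std-D: payoffs 1, 9, 8 → best response Std-C.
VendorY against Std-B: payoffs 0, 3, 5, 7 → best response Std-D.
VendorY against Std-C: payoffs 3, 0, 5, 1 → best response Std-C.
VendorY against Std-D: payoffs 2, 5, 6, 9 → best response Std-D.
No profile is a mutual best response for all players.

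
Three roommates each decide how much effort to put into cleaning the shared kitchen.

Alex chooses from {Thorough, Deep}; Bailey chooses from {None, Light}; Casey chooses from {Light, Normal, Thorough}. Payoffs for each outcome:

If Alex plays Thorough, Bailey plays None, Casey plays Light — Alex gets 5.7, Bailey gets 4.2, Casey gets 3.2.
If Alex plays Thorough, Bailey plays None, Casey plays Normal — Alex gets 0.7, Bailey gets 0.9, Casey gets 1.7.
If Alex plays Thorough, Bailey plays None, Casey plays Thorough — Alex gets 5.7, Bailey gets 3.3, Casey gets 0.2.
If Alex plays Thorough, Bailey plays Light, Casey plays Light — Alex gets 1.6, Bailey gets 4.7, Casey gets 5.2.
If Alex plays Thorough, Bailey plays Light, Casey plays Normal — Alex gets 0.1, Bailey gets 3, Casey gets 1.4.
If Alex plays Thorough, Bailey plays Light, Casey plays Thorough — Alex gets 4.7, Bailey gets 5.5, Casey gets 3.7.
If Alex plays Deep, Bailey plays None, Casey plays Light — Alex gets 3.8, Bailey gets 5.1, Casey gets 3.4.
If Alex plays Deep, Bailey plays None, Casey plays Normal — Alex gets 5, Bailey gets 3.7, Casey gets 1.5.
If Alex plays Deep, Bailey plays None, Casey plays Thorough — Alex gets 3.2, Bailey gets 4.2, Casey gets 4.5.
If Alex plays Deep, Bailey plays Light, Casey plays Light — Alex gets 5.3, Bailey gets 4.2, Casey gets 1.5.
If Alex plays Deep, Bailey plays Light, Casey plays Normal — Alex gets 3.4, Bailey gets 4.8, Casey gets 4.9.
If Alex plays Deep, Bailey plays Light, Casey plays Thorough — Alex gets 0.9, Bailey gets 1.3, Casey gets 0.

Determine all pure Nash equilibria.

For each player, find the best response to each opponent profile; mutual best responses are the pure NE.
Alex against (None, Light): payoffs 5.7, 3.8 → best response Thorough.
Alex against (None, Normal): payoffs 0.7, 5 → best response Deep.
Alex against (None, Thorough): payoffs 5.7, 3.2 → best response Thorough.
Alex against (Light, Light): payoffs 1.6, 5.3 → best response Deep.
Alex against (Light, Normal): payoffs 0.1, 3.4 → best response Deep.
Alex against (Light, Thorough): payoffs 4.7, 0.9 → best response Thorough.
Bailey against (Thorough, Light): payoffs 4.2, 4.7 → best response Light.
Bailey against (Thorough, Normal): payoffs 0.9, 3 → best response Light.
Bailey against (Thorough, Thorough): payoffs 3.3, 5.5 → best response Light.
Bailey against (Deep, Light): payoffs 5.1, 4.2 → best response None.
Bailey against (Deep, Normal): payoffs 3.7, 4.8 → best response Light.
Bailey against (Deep, Thorough): payoffs 4.2, 1.3 → best response None.
Casey against (Thorough, None): payoffs 3.2, 1.7, 0.2 → best response Light.
Casey against (Thorough, Light): payoffs 5.2, 1.4, 3.7 → best response Light.
Casey against (Deep, None): payoffs 3.4, 1.5, 4.5 → best response Thorough.
Casey against (Deep, Light): payoffs 1.5, 4.9, 0 → best response Normal.
Mutual best responses: (Deep, Light, Normal).

Pure NE: (Deep, Light, Normal)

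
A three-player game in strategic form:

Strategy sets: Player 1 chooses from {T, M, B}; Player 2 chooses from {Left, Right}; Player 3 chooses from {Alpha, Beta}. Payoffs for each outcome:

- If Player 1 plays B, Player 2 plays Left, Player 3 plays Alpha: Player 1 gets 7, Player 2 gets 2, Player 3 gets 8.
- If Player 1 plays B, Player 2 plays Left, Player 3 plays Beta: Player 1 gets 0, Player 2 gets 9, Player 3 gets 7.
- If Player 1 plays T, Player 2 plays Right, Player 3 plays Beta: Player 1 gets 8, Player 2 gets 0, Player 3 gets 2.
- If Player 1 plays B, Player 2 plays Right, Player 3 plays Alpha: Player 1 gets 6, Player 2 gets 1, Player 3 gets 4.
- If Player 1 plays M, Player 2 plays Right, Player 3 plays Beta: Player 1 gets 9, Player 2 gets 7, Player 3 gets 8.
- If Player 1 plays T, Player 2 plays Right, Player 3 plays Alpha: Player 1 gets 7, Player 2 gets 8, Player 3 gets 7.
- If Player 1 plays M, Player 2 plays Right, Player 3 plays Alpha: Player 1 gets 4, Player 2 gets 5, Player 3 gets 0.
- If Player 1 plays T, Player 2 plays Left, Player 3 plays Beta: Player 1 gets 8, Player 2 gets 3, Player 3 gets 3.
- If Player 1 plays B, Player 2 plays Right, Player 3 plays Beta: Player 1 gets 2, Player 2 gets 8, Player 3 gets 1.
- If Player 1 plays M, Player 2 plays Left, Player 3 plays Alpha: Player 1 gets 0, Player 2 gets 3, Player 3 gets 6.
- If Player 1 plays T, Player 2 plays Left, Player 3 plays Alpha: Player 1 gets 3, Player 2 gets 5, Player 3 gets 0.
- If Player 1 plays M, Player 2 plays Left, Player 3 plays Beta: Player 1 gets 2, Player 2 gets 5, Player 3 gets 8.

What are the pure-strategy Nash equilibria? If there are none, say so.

The pure Nash equilibria are (T, Left, Beta); (T, Right, Alpha); (M, Right, Beta); (B, Left, Alpha).

(T, Left, Alpha): Player 1 can switch to B (3 → 7). Not NE.
(T, Left, Beta): Player 1 gets 8, best alternative 2; Player 2 gets 3, best alternative 0; Player 3 gets 3, best alternative 0. No profitable deviation — NE.
(T, Right, Alpha): Player 1 gets 7, best alternative 6; Player 2 gets 8, best alternative 5; Player 3 gets 7, best alternative 2. No profitable deviation — NE.
(T, Right, Beta): Player 1 can switch to M (8 → 9). Not NE.
(M, Left, Alpha): Player 1 can switch to T (0 → 3). Not NE.
(M, Left, Beta): Player 1 can switch to T (2 → 8). Not NE.
(M, Right, Alpha): Player 1 can switch to T (4 → 7). Not NE.
(M, Right, Beta): Player 1 gets 9, best alternative 8; Player 2 gets 7, best alternative 5; Player 3 gets 8, best alternative 0. No profitable deviation — NE.
(B, Left, Alpha): Player 1 gets 7, best alternative 3; Player 2 gets 2, best alternative 1; Player 3 gets 8, best alternative 7. No profitable deviation — NE.
(B, Left, Beta): Player 1 can switch to T (0 → 8). Not NE.
(B, Right, Alpha): Player 1 can switch to T (6 → 7). Not NE.
(B, Right, Beta): Player 1 can switch to T (2 → 8). Not NE.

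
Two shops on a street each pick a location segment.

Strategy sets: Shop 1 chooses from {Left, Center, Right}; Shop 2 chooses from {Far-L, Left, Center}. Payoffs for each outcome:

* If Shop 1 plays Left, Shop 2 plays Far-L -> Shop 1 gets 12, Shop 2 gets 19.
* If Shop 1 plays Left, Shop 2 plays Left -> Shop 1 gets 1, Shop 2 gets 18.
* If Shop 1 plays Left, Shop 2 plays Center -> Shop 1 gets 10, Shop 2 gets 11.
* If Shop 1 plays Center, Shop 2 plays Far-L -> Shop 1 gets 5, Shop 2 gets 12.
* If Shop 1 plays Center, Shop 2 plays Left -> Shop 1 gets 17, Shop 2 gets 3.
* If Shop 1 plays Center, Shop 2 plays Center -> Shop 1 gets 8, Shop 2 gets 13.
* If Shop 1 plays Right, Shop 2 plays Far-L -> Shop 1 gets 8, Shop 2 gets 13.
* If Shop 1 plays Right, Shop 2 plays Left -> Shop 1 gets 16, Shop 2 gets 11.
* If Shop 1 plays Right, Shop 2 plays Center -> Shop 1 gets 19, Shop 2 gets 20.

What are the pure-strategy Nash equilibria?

(Left, Far-L) and (Right, Center)

(Left, Far-L): Shop 1 gets 12, best alternative 8; Shop 2 gets 19, best alternative 18. No profitable deviation — NE.
(Left, Left): Shop 1 can switch to Center (1 → 17). Not NE.
(Left, Center): Shop 1 can switch to Right (10 → 19). Not NE.
(Center, Far-L): Shop 1 can switch to Left (5 → 12). Not NE.
(Center, Left): Shop 2 can switch to Far-L (3 → 12). Not NE.
(Center, Center): Shop 1 can switch to Left (8 → 10). Not NE.
(Right, Far-L): Shop 1 can switch to Left (8 → 12). Not NE.
(Right, Center): Shop 1 gets 19, best alternative 10; Shop 2 gets 20, best alternative 13. No profitable deviation — NE.
(The remaining 1 profile has a profitable deviation by the same check.)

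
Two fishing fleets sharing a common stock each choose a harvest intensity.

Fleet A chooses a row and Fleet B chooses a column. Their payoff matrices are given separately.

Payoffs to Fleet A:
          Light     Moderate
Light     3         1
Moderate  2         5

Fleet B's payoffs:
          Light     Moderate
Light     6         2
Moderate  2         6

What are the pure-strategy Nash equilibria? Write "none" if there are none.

For each player, find the best response to each opponent profile; mutual best responses are the pure NE.
Fleet A against Light: payoffs 3, 2 → best response Light.
Fleet A against Moderate: payoffs 1, 5 → best response Moderate.
Fleet B against Light: payoffs 6, 2 → best response Light.
Fleet B against Moderate: payoffs 2, 6 → best response Moderate.
Mutual best responses: (Light, Light); (Moderate, Moderate).

The pure Nash equilibria are (Light, Light), (Moderate, Moderate).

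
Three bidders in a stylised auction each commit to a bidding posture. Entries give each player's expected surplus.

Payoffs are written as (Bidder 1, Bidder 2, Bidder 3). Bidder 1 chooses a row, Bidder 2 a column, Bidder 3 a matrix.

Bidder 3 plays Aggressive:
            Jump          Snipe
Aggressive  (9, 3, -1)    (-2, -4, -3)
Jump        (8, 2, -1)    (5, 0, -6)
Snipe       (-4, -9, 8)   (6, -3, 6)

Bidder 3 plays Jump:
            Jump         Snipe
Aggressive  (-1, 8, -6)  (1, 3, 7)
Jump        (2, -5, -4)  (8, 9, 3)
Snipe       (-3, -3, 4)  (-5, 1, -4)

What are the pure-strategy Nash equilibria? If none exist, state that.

For each player, find the best response to each opponent profile; mutual best responses are the pure NE.
Bidder 1 against (Jump, Aggressive): payoffs 9, 8, -4 → best response Aggressive.
Bidder 1 against (Jump, Jump): payoffs -1, 2, -3 → best response Jump.
Bidder 1 against (Snipe, Aggressive): payoffs -2, 5, 6 → best response Snipe.
Bidder 1 against (Snipe, Jump): payoffs 1, 8, -5 → best response Jump.
Bidder 2 against (Aggressive, Aggressive): payoffs 3, -4 → best response Jump.
Bidder 2 against (Aggressive, Jump): payoffs 8, 3 → best response Jump.
Bidder 2 against (Jump, Aggressive): payoffs 2, 0 → best response Jump.
Bidder 2 against (Jump, Jump): payoffs -5, 9 → best response Snipe.
Bidder 2 against (Snipe, Aggressive): payoffs -9, -3 → best response Snipe.
Bidder 2 against (Snipe, Jump): payoffs -3, 1 → best response Snipe.
Bidder 3 against (Aggressive, Jump): payoffs -1, -6 → best response Aggressive.
Bidder 3 against (Aggressive, Snipe): payoffs -3, 7 → best response Jump.
Bidder 3 against (Jump, Jump): payoffs -1, -4 → best response Aggressive.
Bidder 3 against (Jump, Snipe): payoffs -6, 3 → best response Jump.
Bidder 3 against (Snipe, Jump): payoffs 8, 4 → best response Aggressive.
Bidder 3 against (Snipe, Snipe): payoffs 6, -4 → best response Aggressive.
Mutual best responses: (Aggressive, Jump, Aggressive); (Jump, Snipe, Jump); (Snipe, Snipe, Aggressive).

(Aggressive, Jump, Aggressive) and (Jump, Snipe, Jump) and (Snipe, Snipe, Aggressive)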